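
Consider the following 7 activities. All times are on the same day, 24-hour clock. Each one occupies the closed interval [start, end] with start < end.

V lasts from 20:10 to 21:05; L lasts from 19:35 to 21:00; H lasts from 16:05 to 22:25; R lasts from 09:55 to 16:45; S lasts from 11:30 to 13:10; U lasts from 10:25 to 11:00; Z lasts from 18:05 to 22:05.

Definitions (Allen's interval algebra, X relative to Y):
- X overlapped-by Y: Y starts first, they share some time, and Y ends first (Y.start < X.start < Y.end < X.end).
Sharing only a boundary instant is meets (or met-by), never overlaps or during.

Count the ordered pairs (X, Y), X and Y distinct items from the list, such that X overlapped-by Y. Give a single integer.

2

Checking all 42 ordered pairs for relation 'overlapped-by'; matching pairs in alphabetical order:
(H, R): H overlapped-by R ✓
(V, L): V overlapped-by L ✓
Count: 2.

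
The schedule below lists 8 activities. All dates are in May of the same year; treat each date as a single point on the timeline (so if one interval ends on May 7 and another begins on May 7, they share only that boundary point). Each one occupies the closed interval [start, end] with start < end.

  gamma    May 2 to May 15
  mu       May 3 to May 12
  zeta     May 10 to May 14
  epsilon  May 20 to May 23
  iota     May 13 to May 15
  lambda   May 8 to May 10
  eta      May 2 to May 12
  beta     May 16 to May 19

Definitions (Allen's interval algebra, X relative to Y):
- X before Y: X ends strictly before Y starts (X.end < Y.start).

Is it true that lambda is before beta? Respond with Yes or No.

lambda = [May 8, May 10], beta = [May 16, May 19].
Actual relation of lambda to beta: before.
Asked whether 'before' holds → Yes.

Yes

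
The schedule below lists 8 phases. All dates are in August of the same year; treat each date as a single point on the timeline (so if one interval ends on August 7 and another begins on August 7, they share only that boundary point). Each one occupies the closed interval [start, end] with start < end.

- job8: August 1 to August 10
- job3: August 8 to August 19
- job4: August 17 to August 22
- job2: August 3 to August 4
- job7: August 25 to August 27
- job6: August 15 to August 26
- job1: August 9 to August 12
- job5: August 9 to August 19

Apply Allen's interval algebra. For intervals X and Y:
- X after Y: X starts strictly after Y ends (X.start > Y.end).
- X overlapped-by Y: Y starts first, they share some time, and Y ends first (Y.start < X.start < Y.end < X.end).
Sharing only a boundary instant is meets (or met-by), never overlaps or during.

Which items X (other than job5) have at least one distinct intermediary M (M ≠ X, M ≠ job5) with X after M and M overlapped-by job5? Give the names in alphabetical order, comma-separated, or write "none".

job7

Target job5 = [August 9, August 19].
Intermediaries M with M overlapped-by job5: job4, job6.
Via job4 — items with X after job4: job7.
Via job6 — items with X after job6: none.
Union: job7.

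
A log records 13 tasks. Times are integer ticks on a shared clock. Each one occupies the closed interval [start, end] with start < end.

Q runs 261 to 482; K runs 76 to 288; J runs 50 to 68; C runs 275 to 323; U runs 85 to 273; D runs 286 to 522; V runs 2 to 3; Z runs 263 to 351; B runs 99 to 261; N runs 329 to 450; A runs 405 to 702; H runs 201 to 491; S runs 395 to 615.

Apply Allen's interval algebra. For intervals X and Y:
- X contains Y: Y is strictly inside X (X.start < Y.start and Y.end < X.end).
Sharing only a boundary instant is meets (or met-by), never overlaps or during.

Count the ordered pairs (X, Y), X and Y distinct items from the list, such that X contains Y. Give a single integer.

12

Checking all 156 ordered pairs for relation 'contains'; matching pairs in alphabetical order:
(D, N): D contains N ✓
(H, C): H contains C ✓
(H, N): H contains N ✓
(H, Q): H contains Q ✓
(H, Z): H contains Z ✓
(K, B): K contains B ✓
(K, U): K contains U ✓
(Q, C): Q contains C ✓
(Q, N): Q contains N ✓
(Q, Z): Q contains Z ✓
(U, B): U contains B ✓
(Z, C): Z contains C ✓
Count: 12.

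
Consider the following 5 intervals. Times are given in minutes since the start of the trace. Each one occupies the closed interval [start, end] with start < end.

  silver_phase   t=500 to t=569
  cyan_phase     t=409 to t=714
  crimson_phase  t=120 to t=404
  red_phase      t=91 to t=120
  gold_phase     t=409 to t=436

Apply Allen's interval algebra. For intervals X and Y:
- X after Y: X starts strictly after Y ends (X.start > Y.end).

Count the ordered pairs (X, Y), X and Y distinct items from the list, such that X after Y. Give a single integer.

7

Checking all 20 ordered pairs for relation 'after'; matching pairs in alphabetical order:
(cyan_phase, crimson_phase): cyan_phase after crimson_phase ✓
(cyan_phase, red_phase): cyan_phase after red_phase ✓
(gold_phase, crimson_phase): gold_phase after crimson_phase ✓
(gold_phase, red_phase): gold_phase after red_phase ✓
(silver_phase, crimson_phase): silver_phase after crimson_phase ✓
(silver_phase, gold_phase): silver_phase after gold_phase ✓
(silver_phase, red_phase): silver_phase after red_phase ✓
Count: 7.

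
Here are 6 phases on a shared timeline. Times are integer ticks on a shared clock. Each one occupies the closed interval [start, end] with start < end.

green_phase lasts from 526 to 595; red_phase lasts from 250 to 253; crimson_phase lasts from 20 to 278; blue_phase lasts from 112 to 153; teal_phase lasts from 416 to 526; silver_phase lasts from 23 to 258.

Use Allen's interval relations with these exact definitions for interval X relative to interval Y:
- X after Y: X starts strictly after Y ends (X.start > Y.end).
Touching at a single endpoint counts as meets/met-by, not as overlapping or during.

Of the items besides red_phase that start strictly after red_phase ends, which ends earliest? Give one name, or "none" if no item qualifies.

Target red_phase = [250, 253].
blue_phase [112, 153] → before → excluded.
crimson_phase [20, 278] → contains → excluded.
green_phase [526, 595] → after → candidate.
silver_phase [23, 258] → contains → excluded.
teal_phase [416, 526] → after → candidate.
Among candidates, earliest end is 526 → teal_phase.

teal_phase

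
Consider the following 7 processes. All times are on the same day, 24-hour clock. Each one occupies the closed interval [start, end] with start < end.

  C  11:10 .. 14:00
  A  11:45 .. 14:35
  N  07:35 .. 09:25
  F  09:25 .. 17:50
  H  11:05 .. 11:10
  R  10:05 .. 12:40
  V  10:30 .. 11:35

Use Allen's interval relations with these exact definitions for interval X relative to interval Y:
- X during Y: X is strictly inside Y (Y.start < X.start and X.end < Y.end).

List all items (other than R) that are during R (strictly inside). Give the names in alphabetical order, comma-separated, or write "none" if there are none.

Target R = [10:05, 12:40].
A [11:45, 14:35] → overlapped-by → no.
C [11:10, 14:00] → overlapped-by → no.
F [09:25, 17:50] → contains → no.
H [11:05, 11:10] → during → yes.
N [07:35, 09:25] → before → no.
V [10:30, 11:35] → during → yes.
Result: H, V.

H, V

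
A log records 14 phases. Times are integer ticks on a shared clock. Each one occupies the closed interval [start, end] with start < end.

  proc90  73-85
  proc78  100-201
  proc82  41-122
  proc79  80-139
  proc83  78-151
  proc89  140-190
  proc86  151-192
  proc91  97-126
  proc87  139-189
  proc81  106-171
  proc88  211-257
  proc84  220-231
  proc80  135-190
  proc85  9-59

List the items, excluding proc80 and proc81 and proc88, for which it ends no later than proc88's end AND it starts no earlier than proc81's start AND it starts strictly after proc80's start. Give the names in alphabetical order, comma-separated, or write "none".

proc84, proc86, proc87, proc89

Conditions: its end is no later than proc88's end (X.end <= 257) AND its start is no earlier than proc81's start (X.start >= 106) AND its start is strictly after proc80's start (X.start > 135).
proc78: end 201 <= 257? ✓; start 100 >= 106? ✗; start 100 > 135? ✗ → no.
proc79: end 139 <= 257? ✓; start 80 >= 106? ✗; start 80 > 135? ✗ → no.
proc82: end 122 <= 257? ✓; start 41 >= 106? ✗; start 41 > 135? ✗ → no.
proc83: end 151 <= 257? ✓; start 78 >= 106? ✗; start 78 > 135? ✗ → no.
proc84: end 231 <= 257? ✓; start 220 >= 106? ✓; start 220 > 135? ✓ → yes.
proc85: end 59 <= 257? ✓; start 9 >= 106? ✗; start 9 > 135? ✗ → no.
proc86: end 192 <= 257? ✓; start 151 >= 106? ✓; start 151 > 135? ✓ → yes.
proc87: end 189 <= 257? ✓; start 139 >= 106? ✓; start 139 > 135? ✓ → yes.
proc89: end 190 <= 257? ✓; start 140 >= 106? ✓; start 140 > 135? ✓ → yes.
proc90: end 85 <= 257? ✓; start 73 >= 106? ✗; start 73 > 135? ✗ → no.
proc91: end 126 <= 257? ✓; start 97 >= 106? ✗; start 97 > 135? ✗ → no.
Result: proc84, proc86, proc87, proc89.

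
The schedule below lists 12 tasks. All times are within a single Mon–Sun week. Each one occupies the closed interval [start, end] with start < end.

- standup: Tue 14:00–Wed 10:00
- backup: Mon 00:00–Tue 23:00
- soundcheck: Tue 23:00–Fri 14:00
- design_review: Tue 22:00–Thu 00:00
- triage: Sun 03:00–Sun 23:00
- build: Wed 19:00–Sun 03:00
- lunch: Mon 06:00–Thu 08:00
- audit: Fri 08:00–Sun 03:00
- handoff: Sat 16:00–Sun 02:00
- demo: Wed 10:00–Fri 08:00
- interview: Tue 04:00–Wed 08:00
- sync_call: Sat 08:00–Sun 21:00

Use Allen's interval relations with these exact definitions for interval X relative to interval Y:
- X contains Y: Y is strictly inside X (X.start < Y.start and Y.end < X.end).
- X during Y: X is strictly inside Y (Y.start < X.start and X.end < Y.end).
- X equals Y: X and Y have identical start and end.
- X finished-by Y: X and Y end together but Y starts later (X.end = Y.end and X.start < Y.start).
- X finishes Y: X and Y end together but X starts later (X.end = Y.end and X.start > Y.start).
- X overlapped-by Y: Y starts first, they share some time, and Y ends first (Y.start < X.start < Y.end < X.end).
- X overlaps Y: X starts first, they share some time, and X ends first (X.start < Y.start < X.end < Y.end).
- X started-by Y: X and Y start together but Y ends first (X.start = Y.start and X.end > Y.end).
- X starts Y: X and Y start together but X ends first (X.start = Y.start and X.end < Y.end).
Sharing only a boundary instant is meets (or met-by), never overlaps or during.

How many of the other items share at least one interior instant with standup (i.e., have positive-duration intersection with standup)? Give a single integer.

5

Target standup = [Tue 14:00, Wed 10:00].
audit [Fri 08:00, Sun 03:00] → after → no.
backup [Mon 00:00, Tue 23:00] → overlaps → counts.
build [Wed 19:00, Sun 03:00] → after → no.
demo [Wed 10:00, Fri 08:00] → met-by → no.
design_review [Tue 22:00, Thu 00:00] → overlapped-by → counts.
handoff [Sat 16:00, Sun 02:00] → after → no.
interview [Tue 04:00, Wed 08:00] → overlaps → counts.
lunch [Mon 06:00, Thu 08:00] → contains → counts.
soundcheck [Tue 23:00, Fri 14:00] → overlapped-by → counts.
sync_call [Sat 08:00, Sun 21:00] → after → no.
triage [Sun 03:00, Sun 23:00] → after → no.
Total: 5.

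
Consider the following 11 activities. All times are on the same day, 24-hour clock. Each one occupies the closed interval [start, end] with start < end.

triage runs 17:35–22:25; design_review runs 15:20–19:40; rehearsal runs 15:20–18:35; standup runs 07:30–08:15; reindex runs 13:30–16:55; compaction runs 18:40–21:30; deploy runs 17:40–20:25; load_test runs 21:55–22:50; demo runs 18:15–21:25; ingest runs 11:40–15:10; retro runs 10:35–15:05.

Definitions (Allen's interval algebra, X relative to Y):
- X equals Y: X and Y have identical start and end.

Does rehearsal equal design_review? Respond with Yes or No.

rehearsal = [15:20, 18:35], design_review = [15:20, 19:40].
Actual relation of rehearsal to design_review: starts.
Asked whether 'equals' holds → No.

No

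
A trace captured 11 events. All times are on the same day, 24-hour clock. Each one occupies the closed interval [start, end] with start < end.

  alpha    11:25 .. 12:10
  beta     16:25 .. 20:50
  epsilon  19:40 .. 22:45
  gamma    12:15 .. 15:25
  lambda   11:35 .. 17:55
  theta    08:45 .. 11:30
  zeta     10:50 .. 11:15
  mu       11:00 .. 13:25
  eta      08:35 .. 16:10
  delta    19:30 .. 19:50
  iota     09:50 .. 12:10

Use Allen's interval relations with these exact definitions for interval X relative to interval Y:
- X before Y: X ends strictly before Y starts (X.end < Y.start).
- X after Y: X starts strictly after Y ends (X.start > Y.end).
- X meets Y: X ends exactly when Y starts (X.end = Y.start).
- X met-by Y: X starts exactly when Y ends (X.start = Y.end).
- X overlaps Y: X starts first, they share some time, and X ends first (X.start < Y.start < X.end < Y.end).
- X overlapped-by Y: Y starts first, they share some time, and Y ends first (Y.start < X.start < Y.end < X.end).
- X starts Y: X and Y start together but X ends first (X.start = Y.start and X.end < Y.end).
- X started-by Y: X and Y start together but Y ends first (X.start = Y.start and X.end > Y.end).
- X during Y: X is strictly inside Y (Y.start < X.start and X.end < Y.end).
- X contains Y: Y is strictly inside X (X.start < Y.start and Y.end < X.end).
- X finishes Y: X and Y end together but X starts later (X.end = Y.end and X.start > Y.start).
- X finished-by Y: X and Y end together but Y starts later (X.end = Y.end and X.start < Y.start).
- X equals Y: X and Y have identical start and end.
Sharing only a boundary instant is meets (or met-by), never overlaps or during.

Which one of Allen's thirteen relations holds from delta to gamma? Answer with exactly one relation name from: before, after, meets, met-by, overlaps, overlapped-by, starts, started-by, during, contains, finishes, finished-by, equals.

after

delta = [19:30, 19:50]; gamma = [12:15, 15:25].
Compare endpoints: delta.start > gamma.start, delta.start > gamma.end, delta.end > gamma.start, delta.end > gamma.end.
That pattern is 'after'.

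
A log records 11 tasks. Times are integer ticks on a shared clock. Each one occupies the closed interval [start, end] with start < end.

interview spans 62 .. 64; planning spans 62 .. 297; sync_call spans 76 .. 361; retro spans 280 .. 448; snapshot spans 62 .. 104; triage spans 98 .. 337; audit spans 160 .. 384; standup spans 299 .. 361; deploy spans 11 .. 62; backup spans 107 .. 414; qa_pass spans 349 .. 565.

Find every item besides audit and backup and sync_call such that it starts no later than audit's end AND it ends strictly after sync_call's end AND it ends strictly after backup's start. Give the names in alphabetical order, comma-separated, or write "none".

qa_pass, retro

Conditions: its start is no later than audit's end (X.start <= 384) AND its end is strictly after sync_call's end (X.end > 361) AND its end is strictly after backup's start (X.end > 107).
deploy: start 11 <= 384? ✓; end 62 > 361? ✗; end 62 > 107? ✗ → no.
interview: start 62 <= 384? ✓; end 64 > 361? ✗; end 64 > 107? ✗ → no.
planning: start 62 <= 384? ✓; end 297 > 361? ✗; end 297 > 107? ✓ → no.
qa_pass: start 349 <= 384? ✓; end 565 > 361? ✓; end 565 > 107? ✓ → yes.
retro: start 280 <= 384? ✓; end 448 > 361? ✓; end 448 > 107? ✓ → yes.
snapshot: start 62 <= 384? ✓; end 104 > 361? ✗; end 104 > 107? ✗ → no.
standup: start 299 <= 384? ✓; end 361 > 361? ✗; end 361 > 107? ✓ → no.
triage: start 98 <= 384? ✓; end 337 > 361? ✗; end 337 > 107? ✓ → no.
Result: qa_pass, retro.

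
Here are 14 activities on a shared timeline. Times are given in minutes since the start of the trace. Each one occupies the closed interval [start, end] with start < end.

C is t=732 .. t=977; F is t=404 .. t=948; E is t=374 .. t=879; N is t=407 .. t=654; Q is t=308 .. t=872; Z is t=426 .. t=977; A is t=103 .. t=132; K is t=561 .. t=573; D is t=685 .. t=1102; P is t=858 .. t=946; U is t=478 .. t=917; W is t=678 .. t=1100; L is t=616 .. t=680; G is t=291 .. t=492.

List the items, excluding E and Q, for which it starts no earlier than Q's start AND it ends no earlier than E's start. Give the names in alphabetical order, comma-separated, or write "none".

C, D, F, K, L, N, P, U, W, Z

Conditions: its start is no earlier than Q's start (X.start >= t=308) AND its end is no earlier than E's start (X.end >= t=374).
A: start t=103 >= t=308? ✗; end t=132 >= t=374? ✗ → no.
C: start t=732 >= t=308? ✓; end t=977 >= t=374? ✓ → yes.
D: start t=685 >= t=308? ✓; end t=1102 >= t=374? ✓ → yes.
F: start t=404 >= t=308? ✓; end t=948 >= t=374? ✓ → yes.
G: start t=291 >= t=308? ✗; end t=492 >= t=374? ✓ → no.
K: start t=561 >= t=308? ✓; end t=573 >= t=374? ✓ → yes.
L: start t=616 >= t=308? ✓; end t=680 >= t=374? ✓ → yes.
N: start t=407 >= t=308? ✓; end t=654 >= t=374? ✓ → yes.
P: start t=858 >= t=308? ✓; end t=946 >= t=374? ✓ → yes.
U: start t=478 >= t=308? ✓; end t=917 >= t=374? ✓ → yes.
W: start t=678 >= t=308? ✓; end t=1100 >= t=374? ✓ → yes.
Z: start t=426 >= t=308? ✓; end t=977 >= t=374? ✓ → yes.
Result: C, D, F, K, L, N, P, U, W, Z.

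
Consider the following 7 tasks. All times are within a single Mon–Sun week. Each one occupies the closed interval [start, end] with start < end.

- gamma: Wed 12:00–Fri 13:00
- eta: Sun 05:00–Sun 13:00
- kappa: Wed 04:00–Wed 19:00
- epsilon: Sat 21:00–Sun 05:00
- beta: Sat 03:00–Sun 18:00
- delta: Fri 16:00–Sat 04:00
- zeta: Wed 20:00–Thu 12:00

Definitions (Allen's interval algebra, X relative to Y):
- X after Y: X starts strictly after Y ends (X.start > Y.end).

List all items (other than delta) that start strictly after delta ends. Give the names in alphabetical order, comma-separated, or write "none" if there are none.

epsilon, eta

Target delta = [Fri 16:00, Sat 04:00].
beta [Sat 03:00, Sun 18:00] → overlapped-by → no.
epsilon [Sat 21:00, Sun 05:00] → after → yes.
eta [Sun 05:00, Sun 13:00] → after → yes.
gamma [Wed 12:00, Fri 13:00] → before → no.
kappa [Wed 04:00, Wed 19:00] → before → no.
zeta [Wed 20:00, Thu 12:00] → before → no.
Result: epsilon, eta.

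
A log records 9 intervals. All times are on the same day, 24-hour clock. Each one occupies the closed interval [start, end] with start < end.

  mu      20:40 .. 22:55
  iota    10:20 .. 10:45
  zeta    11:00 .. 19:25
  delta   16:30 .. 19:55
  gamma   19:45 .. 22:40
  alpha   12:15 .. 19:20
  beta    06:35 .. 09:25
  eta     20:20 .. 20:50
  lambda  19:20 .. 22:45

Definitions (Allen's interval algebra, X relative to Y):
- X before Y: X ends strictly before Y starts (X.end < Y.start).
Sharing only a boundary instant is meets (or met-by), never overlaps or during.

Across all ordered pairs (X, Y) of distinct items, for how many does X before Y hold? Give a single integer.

Checking all 72 ordered pairs for relation 'before'; matching pairs in alphabetical order:
(alpha, eta): alpha before eta ✓
(alpha, gamma): alpha before gamma ✓
(alpha, mu): alpha before mu ✓
(beta, alpha): beta before alpha ✓
(beta, delta): beta before delta ✓
(beta, eta): beta before eta ✓
(beta, gamma): beta before gamma ✓
(beta, iota): beta before iota ✓
(beta, lambda): beta before lambda ✓
(beta, mu): beta before mu ✓
(beta, zeta): beta before zeta ✓
(delta, eta): delta before eta ✓
(delta, mu): delta before mu ✓
(iota, alpha): iota before alpha ✓
(iota, delta): iota before delta ✓
(iota, eta): iota before eta ✓
(iota, gamma): iota before gamma ✓
(iota, lambda): iota before lambda ✓
(iota, mu): iota before mu ✓
(iota, zeta): iota before zeta ✓
(zeta, eta): zeta before eta ✓
(zeta, gamma): zeta before gamma ✓
(zeta, mu): zeta before mu ✓
Count: 23.

23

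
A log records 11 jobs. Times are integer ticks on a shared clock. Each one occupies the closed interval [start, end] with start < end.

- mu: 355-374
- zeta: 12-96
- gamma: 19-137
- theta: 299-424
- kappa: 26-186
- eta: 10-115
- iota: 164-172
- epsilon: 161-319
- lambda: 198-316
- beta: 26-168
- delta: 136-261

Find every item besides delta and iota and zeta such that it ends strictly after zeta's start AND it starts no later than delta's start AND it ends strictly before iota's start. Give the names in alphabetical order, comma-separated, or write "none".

eta, gamma

Conditions: its end is strictly after zeta's start (X.end > 12) AND its start is no later than delta's start (X.start <= 136) AND its end is strictly before iota's start (X.end < 164).
beta: end 168 > 12? ✓; start 26 <= 136? ✓; end 168 < 164? ✗ → no.
epsilon: end 319 > 12? ✓; start 161 <= 136? ✗; end 319 < 164? ✗ → no.
eta: end 115 > 12? ✓; start 10 <= 136? ✓; end 115 < 164? ✓ → yes.
gamma: end 137 > 12? ✓; start 19 <= 136? ✓; end 137 < 164? ✓ → yes.
kappa: end 186 > 12? ✓; start 26 <= 136? ✓; end 186 < 164? ✗ → no.
lambda: end 316 > 12? ✓; start 198 <= 136? ✗; end 316 < 164? ✗ → no.
mu: end 374 > 12? ✓; start 355 <= 136? ✗; end 374 < 164? ✗ → no.
theta: end 424 > 12? ✓; start 299 <= 136? ✗; end 424 < 164? ✗ → no.
Result: eta, gamma.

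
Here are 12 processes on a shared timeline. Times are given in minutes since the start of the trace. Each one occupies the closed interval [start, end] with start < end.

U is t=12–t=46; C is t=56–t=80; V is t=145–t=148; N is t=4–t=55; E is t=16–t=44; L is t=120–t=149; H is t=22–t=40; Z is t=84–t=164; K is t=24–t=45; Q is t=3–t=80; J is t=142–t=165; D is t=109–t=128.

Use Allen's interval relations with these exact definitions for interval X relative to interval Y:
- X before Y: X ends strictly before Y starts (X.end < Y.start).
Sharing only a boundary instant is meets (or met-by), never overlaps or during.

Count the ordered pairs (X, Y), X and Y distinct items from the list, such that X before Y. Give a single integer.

42

Checking all 132 ordered pairs for relation 'before'; matching pairs in alphabetical order:
(C, D): C before D ✓
(C, J): C before J ✓
(C, L): C before L ✓
(C, V): C before V ✓
(C, Z): C before Z ✓
(D, J): D before J ✓
(D, V): D before V ✓
(E, C): E before C ✓
(E, D): E before D ✓
(E, J): E before J ✓
(E, L): E before L ✓
(E, V): E before V ✓
(E, Z): E before Z ✓
(H, C): H before C ✓
(H, D): H before D ✓
(H, J): H before J ✓
(H, L): H before L ✓
(H, V): H before V ✓
(H, Z): H before Z ✓
(K, C): K before C ✓
(K, D): K before D ✓
(K, J): K before J ✓
(K, L): K before L ✓
(K, V): K before V ✓
... plus 18 further pairs not listed.
Count: 42.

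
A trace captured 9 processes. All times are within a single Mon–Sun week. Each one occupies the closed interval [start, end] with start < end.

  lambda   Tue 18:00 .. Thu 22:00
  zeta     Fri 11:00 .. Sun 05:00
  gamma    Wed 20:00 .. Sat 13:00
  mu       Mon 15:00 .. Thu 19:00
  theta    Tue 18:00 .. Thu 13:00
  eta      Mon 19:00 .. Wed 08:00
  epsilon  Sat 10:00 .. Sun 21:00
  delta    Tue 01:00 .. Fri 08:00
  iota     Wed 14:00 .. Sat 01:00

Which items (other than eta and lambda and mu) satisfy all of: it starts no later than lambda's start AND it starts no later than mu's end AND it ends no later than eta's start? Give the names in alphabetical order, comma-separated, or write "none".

none

Conditions: its start is no later than lambda's start (X.start <= Tue 18:00) AND its start is no later than mu's end (X.start <= Thu 19:00) AND its end is no later than eta's start (X.end <= Mon 19:00).
delta: start Tue 01:00 <= Tue 18:00? ✓; start Tue 01:00 <= Thu 19:00? ✓; end Fri 08:00 <= Mon 19:00? ✗ → no.
epsilon: start Sat 10:00 <= Tue 18:00? ✗; start Sat 10:00 <= Thu 19:00? ✗; end Sun 21:00 <= Mon 19:00? ✗ → no.
gamma: start Wed 20:00 <= Tue 18:00? ✗; start Wed 20:00 <= Thu 19:00? ✓; end Sat 13:00 <= Mon 19:00? ✗ → no.
iota: start Wed 14:00 <= Tue 18:00? ✗; start Wed 14:00 <= Thu 19:00? ✓; end Sat 01:00 <= Mon 19:00? ✗ → no.
theta: start Tue 18:00 <= Tue 18:00? ✓; start Tue 18:00 <= Thu 19:00? ✓; end Thu 13:00 <= Mon 19:00? ✗ → no.
zeta: start Fri 11:00 <= Tue 18:00? ✗; start Fri 11:00 <= Thu 19:00? ✗; end Sun 05:00 <= Mon 19:00? ✗ → no.
Result: none.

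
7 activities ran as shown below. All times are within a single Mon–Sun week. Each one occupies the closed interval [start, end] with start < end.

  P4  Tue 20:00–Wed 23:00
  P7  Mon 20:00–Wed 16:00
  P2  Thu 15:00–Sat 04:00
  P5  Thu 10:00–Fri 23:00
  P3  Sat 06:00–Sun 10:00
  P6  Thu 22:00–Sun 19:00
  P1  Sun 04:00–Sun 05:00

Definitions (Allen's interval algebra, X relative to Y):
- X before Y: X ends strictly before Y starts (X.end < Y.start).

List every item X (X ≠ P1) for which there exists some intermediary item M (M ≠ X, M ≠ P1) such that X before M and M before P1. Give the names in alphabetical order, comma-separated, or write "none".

Target P1 = [Sun 04:00, Sun 05:00].
Intermediaries M with M before P1: P2, P4, P5, P7.
Via P2 — items with X before P2: P4, P7.
Via P4 — items with X before P4: none.
Via P5 — items with X before P5: P4, P7.
Via P7 — items with X before P7: none.
Union: P4, P7.

P4, P7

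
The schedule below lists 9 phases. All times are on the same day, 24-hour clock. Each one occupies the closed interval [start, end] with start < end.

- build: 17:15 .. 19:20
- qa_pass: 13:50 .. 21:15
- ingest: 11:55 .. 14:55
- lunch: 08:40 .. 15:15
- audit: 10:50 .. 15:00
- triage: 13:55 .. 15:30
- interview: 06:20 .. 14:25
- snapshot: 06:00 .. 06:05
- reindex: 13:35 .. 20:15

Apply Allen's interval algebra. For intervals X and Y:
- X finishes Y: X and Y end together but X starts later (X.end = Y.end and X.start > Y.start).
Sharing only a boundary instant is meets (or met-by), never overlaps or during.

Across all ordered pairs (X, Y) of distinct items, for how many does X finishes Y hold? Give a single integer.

Checking all 72 ordered pairs for relation 'finishes'; matching pairs in alphabetical order:
No pair satisfies it.
Count: 0.

0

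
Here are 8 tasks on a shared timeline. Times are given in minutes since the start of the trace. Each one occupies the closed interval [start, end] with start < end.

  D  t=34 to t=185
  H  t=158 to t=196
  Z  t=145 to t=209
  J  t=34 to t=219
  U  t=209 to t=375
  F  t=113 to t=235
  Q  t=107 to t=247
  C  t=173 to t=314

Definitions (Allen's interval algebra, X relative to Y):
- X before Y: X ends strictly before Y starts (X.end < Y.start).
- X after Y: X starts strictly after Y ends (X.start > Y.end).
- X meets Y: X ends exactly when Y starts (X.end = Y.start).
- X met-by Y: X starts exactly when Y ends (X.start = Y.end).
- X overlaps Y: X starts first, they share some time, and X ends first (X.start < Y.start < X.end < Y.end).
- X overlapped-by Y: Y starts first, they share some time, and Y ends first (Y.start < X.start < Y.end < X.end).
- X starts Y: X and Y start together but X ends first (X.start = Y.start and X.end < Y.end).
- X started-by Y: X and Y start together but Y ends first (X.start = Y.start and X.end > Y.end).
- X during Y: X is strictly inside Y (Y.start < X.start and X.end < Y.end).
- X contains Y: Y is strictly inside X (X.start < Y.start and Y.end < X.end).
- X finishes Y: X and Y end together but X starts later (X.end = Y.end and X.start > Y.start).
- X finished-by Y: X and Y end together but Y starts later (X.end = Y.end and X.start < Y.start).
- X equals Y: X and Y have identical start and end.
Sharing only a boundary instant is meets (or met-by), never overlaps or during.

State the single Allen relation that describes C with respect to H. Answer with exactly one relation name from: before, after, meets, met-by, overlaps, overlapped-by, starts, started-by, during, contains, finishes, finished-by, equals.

overlapped-by

C = [t=173, t=314]; H = [t=158, t=196].
Compare endpoints: C.start > H.start, C.start < H.end, C.end > H.start, C.end > H.end.
That pattern is 'overlapped-by'.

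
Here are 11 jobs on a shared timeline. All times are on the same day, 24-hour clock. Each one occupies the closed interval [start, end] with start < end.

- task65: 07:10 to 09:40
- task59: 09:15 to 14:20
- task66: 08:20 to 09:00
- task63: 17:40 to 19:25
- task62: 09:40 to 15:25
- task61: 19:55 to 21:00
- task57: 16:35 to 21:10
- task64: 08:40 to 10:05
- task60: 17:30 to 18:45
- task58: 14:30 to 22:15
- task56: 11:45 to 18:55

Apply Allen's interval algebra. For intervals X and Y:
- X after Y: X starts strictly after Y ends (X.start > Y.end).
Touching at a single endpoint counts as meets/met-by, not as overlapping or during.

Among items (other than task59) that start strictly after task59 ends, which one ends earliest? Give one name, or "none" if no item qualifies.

Target task59 = [09:15, 14:20].
task56 [11:45, 18:55] → overlapped-by → excluded.
task57 [16:35, 21:10] → after → candidate.
task58 [14:30, 22:15] → after → candidate.
task60 [17:30, 18:45] → after → candidate.
task61 [19:55, 21:00] → after → candidate.
task62 [09:40, 15:25] → overlapped-by → excluded.
task63 [17:40, 19:25] → after → candidate.
task64 [08:40, 10:05] → overlaps → excluded.
task65 [07:10, 09:40] → overlaps → excluded.
task66 [08:20, 09:00] → before → excluded.
Among candidates, earliest end is 18:45 → task60.

task60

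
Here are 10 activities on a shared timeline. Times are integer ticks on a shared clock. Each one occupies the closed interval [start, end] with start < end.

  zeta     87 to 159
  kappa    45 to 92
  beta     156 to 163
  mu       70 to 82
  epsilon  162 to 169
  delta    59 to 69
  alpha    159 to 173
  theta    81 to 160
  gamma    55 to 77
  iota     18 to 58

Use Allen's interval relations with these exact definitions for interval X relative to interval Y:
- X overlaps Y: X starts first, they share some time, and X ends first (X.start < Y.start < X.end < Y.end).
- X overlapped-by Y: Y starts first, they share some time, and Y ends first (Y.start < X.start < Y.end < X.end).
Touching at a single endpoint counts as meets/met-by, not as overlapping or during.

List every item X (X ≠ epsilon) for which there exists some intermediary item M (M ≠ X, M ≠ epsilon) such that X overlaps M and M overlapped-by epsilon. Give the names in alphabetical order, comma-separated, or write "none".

Target epsilon = [162, 169].
Intermediaries M with M overlapped-by epsilon: none.
Union: none.

none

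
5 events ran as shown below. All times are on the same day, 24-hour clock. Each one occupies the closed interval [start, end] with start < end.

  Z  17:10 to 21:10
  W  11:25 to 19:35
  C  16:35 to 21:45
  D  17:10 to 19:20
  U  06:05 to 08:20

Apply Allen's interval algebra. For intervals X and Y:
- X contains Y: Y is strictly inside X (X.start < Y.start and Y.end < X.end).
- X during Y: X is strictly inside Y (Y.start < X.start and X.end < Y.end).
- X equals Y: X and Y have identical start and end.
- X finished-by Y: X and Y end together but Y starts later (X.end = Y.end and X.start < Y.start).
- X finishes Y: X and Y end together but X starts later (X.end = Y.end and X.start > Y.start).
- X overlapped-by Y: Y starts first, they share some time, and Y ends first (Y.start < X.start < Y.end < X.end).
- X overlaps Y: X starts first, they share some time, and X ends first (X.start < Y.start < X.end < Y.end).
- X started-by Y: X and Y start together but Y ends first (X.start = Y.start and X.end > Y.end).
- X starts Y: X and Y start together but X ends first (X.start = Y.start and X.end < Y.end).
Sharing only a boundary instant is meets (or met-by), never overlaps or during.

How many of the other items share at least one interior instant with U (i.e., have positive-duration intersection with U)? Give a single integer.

0

Target U = [06:05, 08:20].
C [16:35, 21:45] → after → no.
D [17:10, 19:20] → after → no.
W [11:25, 19:35] → after → no.
Z [17:10, 21:10] → after → no.
Total: 0.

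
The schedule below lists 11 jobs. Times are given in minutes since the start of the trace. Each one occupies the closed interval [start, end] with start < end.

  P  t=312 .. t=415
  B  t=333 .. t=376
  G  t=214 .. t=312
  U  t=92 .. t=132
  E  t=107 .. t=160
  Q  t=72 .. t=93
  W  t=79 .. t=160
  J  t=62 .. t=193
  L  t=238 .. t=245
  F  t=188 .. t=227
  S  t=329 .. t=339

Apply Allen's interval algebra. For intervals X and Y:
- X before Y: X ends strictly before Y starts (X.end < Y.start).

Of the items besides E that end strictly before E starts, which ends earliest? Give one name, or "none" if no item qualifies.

Q

Target E = [t=107, t=160].
B [t=333, t=376] → after → excluded.
F [t=188, t=227] → after → excluded.
G [t=214, t=312] → after → excluded.
J [t=62, t=193] → contains → excluded.
L [t=238, t=245] → after → excluded.
P [t=312, t=415] → after → excluded.
Q [t=72, t=93] → before → candidate.
S [t=329, t=339] → after → excluded.
U [t=92, t=132] → overlaps → excluded.
W [t=79, t=160] → finished-by → excluded.
Among candidates, earliest end is t=93 → Q.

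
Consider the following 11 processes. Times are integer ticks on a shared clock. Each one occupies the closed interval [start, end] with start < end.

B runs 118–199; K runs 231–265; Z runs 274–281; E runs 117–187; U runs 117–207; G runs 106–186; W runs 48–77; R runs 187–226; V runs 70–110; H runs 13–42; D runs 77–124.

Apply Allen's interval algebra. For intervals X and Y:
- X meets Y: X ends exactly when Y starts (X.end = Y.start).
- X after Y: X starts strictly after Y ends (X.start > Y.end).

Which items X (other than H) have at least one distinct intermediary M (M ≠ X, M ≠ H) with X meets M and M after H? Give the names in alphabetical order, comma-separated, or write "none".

Target H = [13, 42].
Intermediaries M with M after H: B, D, E, G, K, R, U, V, W, Z.
Via B — items with X meets B: none.
Via D — items with X meets D: W.
Via E — items with X meets E: none.
Via G — items with X meets G: none.
Via K — items with X meets K: none.
Via R — items with X meets R: E.
Via U — items with X meets U: none.
Via V — items with X meets V: none.
Via W — items with X meets W: none.
Via Z — items with X meets Z: none.
Union: E, W.

E, W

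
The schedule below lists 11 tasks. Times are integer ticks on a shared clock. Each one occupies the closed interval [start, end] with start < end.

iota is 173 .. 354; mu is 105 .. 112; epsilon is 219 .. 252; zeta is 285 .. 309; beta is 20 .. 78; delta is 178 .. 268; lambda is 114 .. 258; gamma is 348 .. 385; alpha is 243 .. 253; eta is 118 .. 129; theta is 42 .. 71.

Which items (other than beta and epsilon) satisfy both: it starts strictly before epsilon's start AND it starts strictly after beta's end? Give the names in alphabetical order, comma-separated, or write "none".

Conditions: its start is strictly before epsilon's start (X.start < 219) AND its start is strictly after beta's end (X.start > 78).
alpha: start 243 < 219? ✗; start 243 > 78? ✓ → no.
delta: start 178 < 219? ✓; start 178 > 78? ✓ → yes.
eta: start 118 < 219? ✓; start 118 > 78? ✓ → yes.
gamma: start 348 < 219? ✗; start 348 > 78? ✓ → no.
iota: start 173 < 219? ✓; start 173 > 78? ✓ → yes.
lambda: start 114 < 219? ✓; start 114 > 78? ✓ → yes.
mu: start 105 < 219? ✓; start 105 > 78? ✓ → yes.
theta: start 42 < 219? ✓; start 42 > 78? ✗ → no.
zeta: start 285 < 219? ✗; start 285 > 78? ✓ → no.
Result: delta, eta, iota, lambda, mu.

delta, eta, iota, lambda, mu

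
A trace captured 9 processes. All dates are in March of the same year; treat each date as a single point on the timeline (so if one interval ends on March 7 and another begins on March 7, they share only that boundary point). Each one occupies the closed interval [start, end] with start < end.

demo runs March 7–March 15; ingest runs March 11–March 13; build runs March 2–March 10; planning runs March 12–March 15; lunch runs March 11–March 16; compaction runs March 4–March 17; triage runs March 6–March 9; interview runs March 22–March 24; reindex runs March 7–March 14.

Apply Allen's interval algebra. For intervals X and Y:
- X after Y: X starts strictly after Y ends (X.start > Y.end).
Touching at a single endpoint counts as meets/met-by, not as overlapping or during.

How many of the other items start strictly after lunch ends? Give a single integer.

1

Target lunch = [March 11, March 16].
build [March 2, March 10] → before → no.
compaction [March 4, March 17] → contains → no.
demo [March 7, March 15] → overlaps → no.
ingest [March 11, March 13] → starts → no.
interview [March 22, March 24] → after → counts.
planning [March 12, March 15] → during → no.
reindex [March 7, March 14] → overlaps → no.
triage [March 6, March 9] → before → no.
Total: 1.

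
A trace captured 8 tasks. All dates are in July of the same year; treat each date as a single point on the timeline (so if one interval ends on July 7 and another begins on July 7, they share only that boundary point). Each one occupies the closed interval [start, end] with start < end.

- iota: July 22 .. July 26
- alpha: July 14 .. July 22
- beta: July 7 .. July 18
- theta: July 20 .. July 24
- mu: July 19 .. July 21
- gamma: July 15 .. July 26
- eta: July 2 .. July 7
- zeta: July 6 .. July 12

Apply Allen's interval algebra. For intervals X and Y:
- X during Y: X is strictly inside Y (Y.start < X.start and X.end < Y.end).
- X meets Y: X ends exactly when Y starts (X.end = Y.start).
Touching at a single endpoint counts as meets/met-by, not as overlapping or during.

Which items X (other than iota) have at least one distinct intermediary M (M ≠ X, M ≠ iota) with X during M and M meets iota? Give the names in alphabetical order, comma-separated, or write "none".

Target iota = [July 22, July 26].
Intermediaries M with M meets iota: alpha.
Via alpha — items with X during alpha: mu.
Union: mu.

mu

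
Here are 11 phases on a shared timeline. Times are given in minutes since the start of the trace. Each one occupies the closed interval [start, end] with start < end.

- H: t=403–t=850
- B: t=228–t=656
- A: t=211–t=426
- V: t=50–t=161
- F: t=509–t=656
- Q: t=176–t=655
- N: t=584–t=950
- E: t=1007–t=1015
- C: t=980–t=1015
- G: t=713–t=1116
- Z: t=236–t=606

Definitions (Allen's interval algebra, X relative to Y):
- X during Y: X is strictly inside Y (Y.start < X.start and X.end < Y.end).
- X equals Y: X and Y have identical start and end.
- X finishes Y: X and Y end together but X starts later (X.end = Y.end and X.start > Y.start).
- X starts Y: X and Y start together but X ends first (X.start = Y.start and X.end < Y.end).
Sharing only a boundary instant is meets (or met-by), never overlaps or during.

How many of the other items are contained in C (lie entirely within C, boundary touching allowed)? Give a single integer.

Target C = [t=980, t=1015].
A [t=211, t=426] → before → no.
B [t=228, t=656] → before → no.
E [t=1007, t=1015] → finishes → counts.
F [t=509, t=656] → before → no.
G [t=713, t=1116] → contains → no.
H [t=403, t=850] → before → no.
N [t=584, t=950] → before → no.
Q [t=176, t=655] → before → no.
V [t=50, t=161] → before → no.
Z [t=236, t=606] → before → no.
Total: 1.

1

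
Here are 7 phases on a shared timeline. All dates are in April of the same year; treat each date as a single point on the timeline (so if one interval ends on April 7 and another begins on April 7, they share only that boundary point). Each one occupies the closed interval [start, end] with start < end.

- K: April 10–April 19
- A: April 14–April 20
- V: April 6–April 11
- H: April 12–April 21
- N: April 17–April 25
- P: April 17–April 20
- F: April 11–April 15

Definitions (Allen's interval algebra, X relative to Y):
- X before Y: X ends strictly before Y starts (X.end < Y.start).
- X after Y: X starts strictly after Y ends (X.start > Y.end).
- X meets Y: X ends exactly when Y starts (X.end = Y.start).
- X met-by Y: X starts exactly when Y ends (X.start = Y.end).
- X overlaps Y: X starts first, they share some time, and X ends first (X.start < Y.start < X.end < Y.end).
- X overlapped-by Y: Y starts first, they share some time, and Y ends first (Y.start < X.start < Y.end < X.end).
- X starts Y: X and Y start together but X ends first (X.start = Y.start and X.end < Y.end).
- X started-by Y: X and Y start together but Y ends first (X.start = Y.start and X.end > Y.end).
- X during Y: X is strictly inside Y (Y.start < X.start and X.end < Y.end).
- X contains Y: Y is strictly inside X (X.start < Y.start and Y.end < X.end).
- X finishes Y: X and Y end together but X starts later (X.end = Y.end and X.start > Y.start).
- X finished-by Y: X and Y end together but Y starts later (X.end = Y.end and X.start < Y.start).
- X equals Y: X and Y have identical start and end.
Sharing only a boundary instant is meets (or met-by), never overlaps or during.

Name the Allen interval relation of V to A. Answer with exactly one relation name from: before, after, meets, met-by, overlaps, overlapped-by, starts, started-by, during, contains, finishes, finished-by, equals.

V = [April 6, April 11]; A = [April 14, April 20].
Compare endpoints: V.start < A.start, V.start < A.end, V.end < A.start, V.end < A.end.
That pattern is 'before'.

before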